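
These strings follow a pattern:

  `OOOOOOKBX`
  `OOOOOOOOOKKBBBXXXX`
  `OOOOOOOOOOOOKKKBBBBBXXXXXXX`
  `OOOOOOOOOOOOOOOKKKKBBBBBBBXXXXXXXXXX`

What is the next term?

OOOOOOOOOOOOOOOOOOKKKKKBBBBBBBBBXXXXXXXXXXXXX

Term n consists of 3n+3 O's, followed by n K's, followed by 2n-1 B's, followed by 3n-2 X's (n = 1, 2, …).
At n = 5 the blocks have lengths 18, 5, 9, 13.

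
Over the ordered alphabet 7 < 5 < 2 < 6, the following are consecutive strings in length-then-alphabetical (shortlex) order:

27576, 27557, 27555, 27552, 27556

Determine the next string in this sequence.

27527

Treat 27556 as a base-4 numeral over the given alphabet and add one, carrying through any trailing 6's.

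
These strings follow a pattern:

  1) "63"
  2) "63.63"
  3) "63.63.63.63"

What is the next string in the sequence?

Each string is two copies of the previous one joined by '.'.
Doubling 63.63.63.63 with '.' between the halves:

63.63.63.63.63.63.63.63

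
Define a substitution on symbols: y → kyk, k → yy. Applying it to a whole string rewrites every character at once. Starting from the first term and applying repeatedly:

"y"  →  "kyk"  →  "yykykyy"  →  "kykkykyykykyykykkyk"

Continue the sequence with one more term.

Replace each of the 19 characters of kykkykyykykyykykkyk in place — yy kyk yy yy kyk yy kyk kyk yy kyk yy kyk kyk yy kyk yy yy kyk yy — and concatenate.

yykykyyyykykyykykkykyykykyykykkykyykykyyyykykyy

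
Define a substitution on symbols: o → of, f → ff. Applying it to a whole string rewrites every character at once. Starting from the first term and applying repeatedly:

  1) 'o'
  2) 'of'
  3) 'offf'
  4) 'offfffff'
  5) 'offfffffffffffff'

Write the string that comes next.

Rewriting the 16 symbols of offfffffffffffff one by one yields of ff ff ff ff ff ff ff ff ff ff ff ff ff ff ff; concatenated:

offfffffffffffffffffffffffffffff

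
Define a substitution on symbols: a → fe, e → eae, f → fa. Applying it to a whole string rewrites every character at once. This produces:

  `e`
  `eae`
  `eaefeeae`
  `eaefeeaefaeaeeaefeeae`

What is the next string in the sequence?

Replace each of the 21 characters of eaefeeaefaeaeeaefeeae in place — eae fe eae fa eae eae fe eae fa fe eae fe eae eae fe eae fa eae eae fe eae — and concatenate.

eaefeeaefaeaeeaefeeaefafeeaefeeaeeaefeeaefaeaeeaefeeae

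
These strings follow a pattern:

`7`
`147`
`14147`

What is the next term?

1414147

Each term is the previous one with 14 prepended.
One more step from 14147 gives the answer.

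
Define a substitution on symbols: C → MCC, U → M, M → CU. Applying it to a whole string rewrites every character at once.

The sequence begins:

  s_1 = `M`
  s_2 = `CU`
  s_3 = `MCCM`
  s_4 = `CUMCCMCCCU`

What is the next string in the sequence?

MCCMCUMCCMCCCUMCCMCCMCCM

Rewriting each symbol of CUMCCMCCCU: C→MCC, U→M, M→CU, C→MCC, C→MCC, M→CU, C→MCC, C→MCC, C→MCC, U→M, which concatenates to MCC M CU MCC MCC CU MCC MCC MCC M.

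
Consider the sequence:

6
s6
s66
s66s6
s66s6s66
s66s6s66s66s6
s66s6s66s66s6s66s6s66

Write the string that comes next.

From term 3 onward, concatenate the last term with the second-to-last: s6·6 = s66, s66·s6 = s66s6, …
Continuing: s66s6s66s66s6s66s6s66 · s66s6s66s66s6 gives term 8.

s66s6s66s66s6s66s6s66s66s6s66s66s6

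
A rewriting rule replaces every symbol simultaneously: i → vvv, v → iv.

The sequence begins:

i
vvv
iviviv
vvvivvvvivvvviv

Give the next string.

Rewriting the 15 symbols of vvvivvvvivvvviv one by one yields iv iv iv vvv iv iv iv iv vvv iv iv iv iv vvv iv; concatenated:

ivivivvvvivivivivvvvivivivivvvviv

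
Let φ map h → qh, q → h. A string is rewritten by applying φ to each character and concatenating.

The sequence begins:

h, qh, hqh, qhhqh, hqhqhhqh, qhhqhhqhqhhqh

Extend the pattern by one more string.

φ(qhhqhhqhqhhqh) expands symbol-by-symbol to h qh qh h qh qh h qh h qh qh h qh; joining the 13 pieces gives the next term.

hqhqhhqhqhhqhhqhqhhqh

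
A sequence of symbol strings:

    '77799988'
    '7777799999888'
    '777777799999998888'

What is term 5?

7777777777799999999999888888

Reading off run lengths: 7 runs 3, 5, 7; 9 runs 3, 5, 7; 8 runs 2, 3, 4 — each is linear in n (n = 1, 2, …).
Setting n = 5 gives 11, 11, 6 characters in each block.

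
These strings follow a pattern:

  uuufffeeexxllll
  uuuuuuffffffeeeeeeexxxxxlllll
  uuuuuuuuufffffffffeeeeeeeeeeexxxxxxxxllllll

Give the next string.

uuuuuuuuuuuuffffffffffffeeeeeeeeeeeeeeexxxxxxxxxxxlllllll

The n-th term is 3n u's then 3n f's then 4n-1 e's then 3n-1 x's then n+3 l's (n = 1, 2, …).
For the next term, n = 4, so the run lengths are 12, 12, 15, 11, 7.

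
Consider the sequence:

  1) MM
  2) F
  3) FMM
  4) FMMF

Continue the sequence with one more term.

FMMFFMM

This is a Fibonacci-style word recurrence s(k) = s(k−1)·s(k−2): e.g. F·MM = FMM.
Continuing: FMMF · FMM gives term 5.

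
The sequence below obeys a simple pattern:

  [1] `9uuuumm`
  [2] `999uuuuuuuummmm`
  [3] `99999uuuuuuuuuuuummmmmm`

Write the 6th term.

Each string has the form 9^{2n-1} u^{4n} m^{2n} (n = 1, 2, …).
At n = 6 the blocks have lengths 11, 24, 12.

99999999999uuuuuuuuuuuuuuuuuuuuuuuummmmmmmmmmmm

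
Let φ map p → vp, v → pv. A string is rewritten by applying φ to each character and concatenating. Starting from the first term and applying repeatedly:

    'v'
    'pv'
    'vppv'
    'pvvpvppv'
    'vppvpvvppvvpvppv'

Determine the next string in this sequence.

Rewriting the 16 symbols of vppvpvvppvvpvppv one by one yields pv vp vp pv vp pv pv vp vp pv pv vp pv vp vp pv; concatenated:

pvvpvppvvppvpvvpvppvpvvppvvpvppv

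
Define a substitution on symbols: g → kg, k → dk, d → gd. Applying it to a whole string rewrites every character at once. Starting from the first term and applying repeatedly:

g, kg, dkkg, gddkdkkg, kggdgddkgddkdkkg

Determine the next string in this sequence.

Rewriting the 16 symbols of kggdgddkgddkdkkg one by one yields dk kg kg gd kg gd gd dk kg gd gd dk gd dk dk kg; concatenated:

dkkgkggdkggdgddkkggdgddkgddkdkkg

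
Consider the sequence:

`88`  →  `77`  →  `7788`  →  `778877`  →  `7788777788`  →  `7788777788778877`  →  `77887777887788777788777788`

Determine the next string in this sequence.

Each term (from the third on) is the previous term followed by the one before it: term 3 = 77·88 = 7788.
So term 8 is 77887777887788777788777788·7788777788778877.

778877778877887777887777887788777788778877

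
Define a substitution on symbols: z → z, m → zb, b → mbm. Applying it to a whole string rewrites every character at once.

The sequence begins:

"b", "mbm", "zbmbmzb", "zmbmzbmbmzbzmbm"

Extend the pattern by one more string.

Replace each of the 15 characters of zmbmzbmbmzbzmbm in place — z zb mbm zb z mbm zb mbm zb z mbm z zb mbm zb — and concatenate.

zzbmbmzbzmbmzbmbmzbzmbmzzbmbmzb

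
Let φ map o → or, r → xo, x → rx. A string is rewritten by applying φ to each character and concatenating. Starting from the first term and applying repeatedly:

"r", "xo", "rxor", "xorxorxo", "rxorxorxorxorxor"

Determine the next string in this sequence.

Applying the rule to each of the 16 symbols of rxorxorxorxorxor gives the pieces xo rx or xo rx or xo rx or xo rx or xo rx or xo, which concatenate to the answer.

xorxorxorxorxorxorxorxorxorxorxo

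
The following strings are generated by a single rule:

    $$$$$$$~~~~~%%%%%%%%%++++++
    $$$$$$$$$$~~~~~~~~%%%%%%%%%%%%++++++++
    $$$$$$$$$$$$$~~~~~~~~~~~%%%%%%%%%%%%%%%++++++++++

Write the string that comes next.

$$$$$$$$$$$$$$$$~~~~~~~~~~~~~~%%%%%%%%%%%%%%%%%%++++++++++++

Each string has the form $^{3n+1} ~^{3n-1} %^{3n+3} +^{2n+2}, where the shown terms are n = 2, 3, 4.
For the next term, n = 5, so the run lengths are 16, 14, 18, 12.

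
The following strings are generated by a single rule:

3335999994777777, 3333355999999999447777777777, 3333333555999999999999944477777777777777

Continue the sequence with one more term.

The n-th term is 2n+1 3's then n 5's then 4n+1 9's then n 4's then 4n+2 7's (n = 1, 2, …).
At n = 4 the blocks have lengths 9, 4, 17, 4, 18.

3333333335555999999999999999994444777777777777777777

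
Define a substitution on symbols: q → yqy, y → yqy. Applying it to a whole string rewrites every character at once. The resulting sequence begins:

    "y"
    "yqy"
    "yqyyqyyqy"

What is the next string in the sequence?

Apply φ to yqyyqyyqy symbol by symbol: y→yqy, q→yqy, y→yqy, y→yqy, q→yqy, y→yqy, y→yqy, q→yqy, y→yqy; joined: yqy yqy yqy yqy yqy yqy yqy yqy yqy.

yqyyqyyqyyqyyqyyqyyqyyqyyqy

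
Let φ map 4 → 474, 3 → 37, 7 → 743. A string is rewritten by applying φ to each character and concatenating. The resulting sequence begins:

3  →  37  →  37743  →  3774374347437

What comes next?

Rewriting the 13 symbols of 3774374347437 one by one yields 37 743 743 474 37 743 474 37 474 743 474 37 743; concatenated:

37743743474377434743747474347437743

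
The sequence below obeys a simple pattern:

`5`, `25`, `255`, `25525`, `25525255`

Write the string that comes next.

Each term (from the third on) is the previous term followed by the one before it: term 3 = 25·5 = 255.
So term 6 is 25525255·25525.

2552525525525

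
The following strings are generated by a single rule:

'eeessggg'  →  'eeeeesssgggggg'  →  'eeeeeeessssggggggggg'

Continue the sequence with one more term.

The n-th term is 2n+1 e's then n+1 s's then 3n g's (n = 1, 2, …).
For the next term, n = 4, so the run lengths are 9, 5, 12.

eeeeeeeeesssssgggggggggggg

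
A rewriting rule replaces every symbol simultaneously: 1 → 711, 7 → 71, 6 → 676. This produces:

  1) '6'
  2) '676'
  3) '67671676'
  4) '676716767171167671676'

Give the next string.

6767167671711676716767171171711711676716767171167671676

Applying the rule to each of the 21 symbols of 676716767171167671676 gives the pieces 676 71 676 71 711 676 71 676 71 711 71 711 711 676 71 676 71 711 676 71 676, which concatenate to the answer.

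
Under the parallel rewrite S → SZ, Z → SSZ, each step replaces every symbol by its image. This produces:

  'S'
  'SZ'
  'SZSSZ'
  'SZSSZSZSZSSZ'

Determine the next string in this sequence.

Expanding SZSSZSZSZSSZ: S→SZ, Z→SSZ, S→SZ, S→SZ, Z→SSZ, S→SZ, Z→SSZ, S→SZ, Z→SSZ, S→SZ, S→SZ, Z→SSZ. Concatenated: SZ SSZ SZ SZ SSZ SZ SSZ SZ SSZ SZ SZ SSZ.

SZSSZSZSZSSZSZSSZSZSSZSZSZSSZ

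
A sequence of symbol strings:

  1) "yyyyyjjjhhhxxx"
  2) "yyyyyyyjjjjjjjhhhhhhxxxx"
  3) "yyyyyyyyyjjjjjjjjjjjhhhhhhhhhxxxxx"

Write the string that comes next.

yyyyyyyyyyyjjjjjjjjjjjjjjjhhhhhhhhhhhhxxxxxx

Reading off run lengths: y runs 5, 7, 9; j runs 3, 7, 11; h runs 3, 6, 9; x runs 3, 4, 5 — each is linear in n (n = 1, 2, …).
At n = 4 the blocks have lengths 11, 15, 12, 6.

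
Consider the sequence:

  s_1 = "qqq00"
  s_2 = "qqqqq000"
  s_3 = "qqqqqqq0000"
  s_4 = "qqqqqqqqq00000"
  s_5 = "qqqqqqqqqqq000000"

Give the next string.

The n-th term is 2n+1 q's then n+1 0's (n = 1, 2, …).
For the next term, n = 6, so the run lengths are 13, 7.

qqqqqqqqqqqqq0000000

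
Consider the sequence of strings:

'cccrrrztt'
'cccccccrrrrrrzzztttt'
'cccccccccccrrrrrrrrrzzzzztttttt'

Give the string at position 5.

Reading off run lengths: c runs 3, 7, 11; r runs 3, 6, 9; z runs 1, 3, 5; t runs 2, 4, 6 — each is linear in n (n = 1, 2, …).
Setting n = 5 gives 19, 15, 9, 10 characters in each block.

cccccccccccccccccccrrrrrrrrrrrrrrrzzzzzzzzztttttttttt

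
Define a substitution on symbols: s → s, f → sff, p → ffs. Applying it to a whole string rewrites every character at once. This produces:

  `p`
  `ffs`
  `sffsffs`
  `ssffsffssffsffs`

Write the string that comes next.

Rewriting the 15 symbols of ssffsffssffsffs one by one yields s s sff sff s sff sff s s sff sff s sff sff s; concatenated:

sssffsffssffsffsssffsffssffsffs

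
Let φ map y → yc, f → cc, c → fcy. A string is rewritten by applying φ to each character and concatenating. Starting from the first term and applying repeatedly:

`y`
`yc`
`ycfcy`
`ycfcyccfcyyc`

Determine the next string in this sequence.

ycfcyccfcyycfcyfcyccfcyycycfcy

Apply φ to ycfcyccfcyyc symbol by symbol: y→yc, c→fcy, f→cc, c→fcy, y→yc, c→fcy, c→fcy, f→cc, c→fcy, y→yc, y→yc, c→fcy; joined: yc fcy cc fcy yc fcy fcy cc fcy yc yc fcy.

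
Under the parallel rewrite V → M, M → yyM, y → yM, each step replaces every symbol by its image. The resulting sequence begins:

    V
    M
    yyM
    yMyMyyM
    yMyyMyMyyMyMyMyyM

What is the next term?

Rewriting the 17 symbols of yMyyMyMyyMyMyMyyM one by one yields yM yyM yM yM yyM yM yyM yM yM yyM yM yyM yM yyM yM yM yyM; concatenated:

yMyyMyMyMyyMyMyyMyMyMyyMyMyyMyMyyMyMyMyyM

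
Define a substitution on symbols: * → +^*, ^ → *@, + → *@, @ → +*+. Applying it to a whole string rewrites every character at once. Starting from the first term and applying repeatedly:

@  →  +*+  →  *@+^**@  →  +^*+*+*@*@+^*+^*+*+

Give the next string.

*@*@+^**@+^**@+^*+*++^*+*+*@*@+^**@*@+^**@+^**@

Replace each of the 19 characters of +^*+*+*@*@+^*+^*+*+ in place — *@ *@ +^* *@ +^* *@ +^* +*+ +^* +*+ *@ *@ +^* *@ *@ +^* *@ +^* *@ — and concatenate.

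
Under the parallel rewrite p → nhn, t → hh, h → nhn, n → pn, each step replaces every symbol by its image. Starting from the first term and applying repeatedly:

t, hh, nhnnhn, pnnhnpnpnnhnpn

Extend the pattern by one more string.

Rewriting the 14 symbols of pnnhnpnpnnhnpn one by one yields nhn pn pn nhn pn nhn pn nhn pn pn nhn pn nhn pn; concatenated:

nhnpnpnnhnpnnhnpnnhnpnpnnhnpnnhnpn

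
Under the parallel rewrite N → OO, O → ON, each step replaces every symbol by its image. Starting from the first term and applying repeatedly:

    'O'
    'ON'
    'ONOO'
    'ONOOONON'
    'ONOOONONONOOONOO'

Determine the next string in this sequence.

ONOOONONONOOONOOONOOONONONOOONON

Applying the rule to each of the 16 symbols of ONOOONONONOOONOO gives the pieces ON OO ON ON ON OO ON OO ON OO ON ON ON OO ON ON, which concatenate to the answer.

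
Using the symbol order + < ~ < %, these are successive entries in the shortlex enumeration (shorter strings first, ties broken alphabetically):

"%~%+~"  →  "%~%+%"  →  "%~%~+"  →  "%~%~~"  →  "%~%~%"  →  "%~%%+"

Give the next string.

%~%%~

The successor of %~%%+ increments the rightmost position that isn't already % and resets every position after it to +.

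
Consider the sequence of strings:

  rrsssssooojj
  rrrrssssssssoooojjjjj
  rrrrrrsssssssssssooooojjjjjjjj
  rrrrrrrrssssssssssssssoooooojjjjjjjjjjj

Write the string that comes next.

Term n consists of 2n r's, followed by 3n+2 s's, followed by n+2 o's, followed by 3n-1 j's (n = 1, 2, …).
Setting n = 5 gives 10, 17, 7, 14 characters in each block.

rrrrrrrrrrsssssssssssssssssooooooojjjjjjjjjjjjjj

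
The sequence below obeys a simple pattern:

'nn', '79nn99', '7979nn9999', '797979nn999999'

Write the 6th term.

7979797979nn9999999999

Every step adds 79 to the front and 99 to the end of the previous string.
From 797979nn999999, 2 further steps: 797979nn999999 → 79797979nn99999999 → (answer).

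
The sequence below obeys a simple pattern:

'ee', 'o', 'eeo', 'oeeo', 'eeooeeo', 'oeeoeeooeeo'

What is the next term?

eeooeeooeeoeeooeeo

From term 3 onward, concatenate the second-to-last term with the last: ee·o = eeo, o·eeo = oeeo, …
Continuing: eeooeeo · oeeoeeooeeo gives term 7.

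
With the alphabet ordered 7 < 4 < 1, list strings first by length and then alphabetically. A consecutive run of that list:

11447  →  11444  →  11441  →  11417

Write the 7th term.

11177

Continuing the enumeration 3 steps past 11417: 11417 → 11414 → 11411 → (answer).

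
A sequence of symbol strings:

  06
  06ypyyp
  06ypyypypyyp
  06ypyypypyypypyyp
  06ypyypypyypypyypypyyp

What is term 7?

The strings grow by a fixed suffix ypyyp each time.
From 06ypyypypyypypyypypyyp, 2 further steps: 06ypyypypyypypyypypyyp → 06ypyypypyypypyypypyypypyyp → (answer).

06ypyypypyypypyypypyypypyypypyyp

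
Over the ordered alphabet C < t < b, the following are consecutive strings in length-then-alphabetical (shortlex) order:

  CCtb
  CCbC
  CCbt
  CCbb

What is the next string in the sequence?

Find the rightmost character of CCbb below b, bump it to the next letter, and reset everything to its right to C.

CtCC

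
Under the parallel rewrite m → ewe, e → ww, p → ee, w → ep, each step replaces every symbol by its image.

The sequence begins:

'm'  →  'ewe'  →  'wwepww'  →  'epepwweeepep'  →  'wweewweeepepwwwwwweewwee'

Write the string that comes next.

epepwwwwepepwwwwwweewweeepepepepepepwwwwepepwwww

Replace each of the 24 characters of wweewweeepepwwwwwweewwee in place — ep ep ww ww ep ep ww ww ww ee ww ee ep ep ep ep ep ep ww ww ep ep ww ww — and concatenate.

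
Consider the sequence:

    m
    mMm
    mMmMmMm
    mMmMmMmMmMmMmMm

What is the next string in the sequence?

Every step duplicates the string with 'M' between the halves.
Doubling mMmMmMmMmMmMmMm with 'M' between the halves:

mMmMmMmMmMmMmMmMmMmMmMmMmMmMmMm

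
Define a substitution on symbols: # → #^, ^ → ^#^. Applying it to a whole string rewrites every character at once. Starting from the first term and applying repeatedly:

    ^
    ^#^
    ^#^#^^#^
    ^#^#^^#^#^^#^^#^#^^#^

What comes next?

^#^#^^#^#^^#^^#^#^^#^#^^#^^#^#^^#^^#^#^^#^#^^#^^#^#^^#^

Replace each of the 21 characters of ^#^#^^#^#^^#^^#^#^^#^ in place — ^#^ #^ ^#^ #^ ^#^ ^#^ #^ ^#^ #^ ^#^ ^#^ #^ ^#^ ^#^ #^ ^#^ #^ ^#^ ^#^ #^ ^#^ — and concatenate.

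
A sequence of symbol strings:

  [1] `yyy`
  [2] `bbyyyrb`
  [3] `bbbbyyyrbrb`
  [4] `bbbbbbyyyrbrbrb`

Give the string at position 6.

s(k+1) = bb·s(k)·rb, so each term gains bb as a prefix and rb as a suffix.
From bbbbbbyyyrbrbrb, 2 further steps: bbbbbbyyyrbrbrb → bbbbbbbbyyyrbrbrbrb → (answer).

bbbbbbbbbbyyyrbrbrbrbrb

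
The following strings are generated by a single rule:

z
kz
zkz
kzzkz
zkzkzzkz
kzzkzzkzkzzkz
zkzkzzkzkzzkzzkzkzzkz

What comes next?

From term 3 onward, concatenate the second-to-last term with the last: z·kz = zkz, kz·zkz = kzzkz, …
So term 8 is kzzkzzkzkzzkz·zkzkzzkzkzzkzzkzkzzkz.

kzzkzzkzkzzkzzkzkzzkzkzzkzzkzkzzkz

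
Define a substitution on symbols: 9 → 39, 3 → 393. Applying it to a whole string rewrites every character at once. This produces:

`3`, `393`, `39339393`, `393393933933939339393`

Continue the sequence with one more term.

Replace each of the 21 characters of 393393933933939339393 in place — 393 39 393 393 39 393 39 393 393 39 393 393 39 393 39 393 393 39 393 39 393 — and concatenate.

3933939339339393393933933939339339393393933933939339393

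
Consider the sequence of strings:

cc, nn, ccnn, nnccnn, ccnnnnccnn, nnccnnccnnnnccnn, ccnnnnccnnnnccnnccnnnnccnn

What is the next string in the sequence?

nnccnnccnnnnccnnccnnnnccnnnnccnnccnnnnccnn

From term 3 onward, concatenate the second-to-last term with the last: cc·nn = ccnn, nn·ccnn = nnccnn, …
So term 8 is nnccnnccnnnnccnn·ccnnnnccnnnnccnnccnnnnccnn.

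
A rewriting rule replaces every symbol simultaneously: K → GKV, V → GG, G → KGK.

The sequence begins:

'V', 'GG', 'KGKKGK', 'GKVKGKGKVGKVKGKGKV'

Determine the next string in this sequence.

Replace each of the 18 characters of GKVKGKGKVGKVKGKGKV in place — KGK GKV GG GKV KGK GKV KGK GKV GG KGK GKV GG GKV KGK GKV KGK GKV GG — and concatenate.

KGKGKVGGGKVKGKGKVKGKGKVGGKGKGKVGGGKVKGKGKVKGKGKVGG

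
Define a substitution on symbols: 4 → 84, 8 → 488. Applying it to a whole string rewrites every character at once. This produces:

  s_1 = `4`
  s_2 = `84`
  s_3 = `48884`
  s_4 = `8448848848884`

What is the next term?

Rewriting the 13 symbols of 8448848848884 one by one yields 488 84 84 488 488 84 488 488 84 488 488 488 84; concatenated:

4888484488488844884888448848848884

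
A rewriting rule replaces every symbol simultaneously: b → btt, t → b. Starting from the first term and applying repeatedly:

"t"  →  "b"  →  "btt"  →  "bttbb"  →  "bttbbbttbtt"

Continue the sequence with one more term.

Apply φ to bttbbbttbtt symbol by symbol: b→btt, t→b, t→b, b→btt, b→btt, b→btt, t→b, t→b, b→btt, t→b, t→b; joined: btt b b btt btt btt b b btt b b.

bttbbbttbttbttbbbttbb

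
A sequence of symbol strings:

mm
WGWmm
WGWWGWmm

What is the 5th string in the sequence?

WGWWGWWGWWGWmm

Each term is the previous one with WGW prepended.
From WGWWGWmm, 2 further steps: WGWWGWmm → WGWWGWWGWmm → (answer).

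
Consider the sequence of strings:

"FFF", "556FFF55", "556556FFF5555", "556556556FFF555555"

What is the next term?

s(k+1) = 556·s(k)·55, so each term gains 556 as a prefix and 55 as a suffix.
So the next term is 556·556556556FFF555555·55.

556556556556FFF55555555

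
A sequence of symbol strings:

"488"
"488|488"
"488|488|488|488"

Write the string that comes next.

s(k+1) = s(k)·|·s(k) — each term doubles the last with '|' between the halves.
Doubling 488|488|488|488 with '|' between the halves:

488|488|488|488|488|488|488|488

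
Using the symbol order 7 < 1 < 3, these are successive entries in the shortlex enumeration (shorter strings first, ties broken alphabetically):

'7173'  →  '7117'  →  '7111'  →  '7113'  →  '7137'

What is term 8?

Advancing 3 positions from 7137 through 7137 → 7131 → 7133 reaches term 8.

7377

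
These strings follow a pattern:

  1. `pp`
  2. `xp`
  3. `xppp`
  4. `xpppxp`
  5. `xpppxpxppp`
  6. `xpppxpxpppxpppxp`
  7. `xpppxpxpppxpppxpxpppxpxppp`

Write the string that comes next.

Each term (from the third on) is the previous term followed by the one before it: term 3 = xp·pp = xppp.
Continuing: xpppxpxpppxpppxpxpppxpxppp · xpppxpxpppxpppxp gives term 8.

xpppxpxpppxpppxpxpppxpxpppxpppxpxpppxpppxp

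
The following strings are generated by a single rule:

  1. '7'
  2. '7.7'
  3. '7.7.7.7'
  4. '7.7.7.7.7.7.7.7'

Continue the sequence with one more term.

7.7.7.7.7.7.7.7.7.7.7.7.7.7.7.7

Each string is two copies of the previous one joined by '.'.
One more doubling of 7.7.7.7.7.7.7.7 gives the answer.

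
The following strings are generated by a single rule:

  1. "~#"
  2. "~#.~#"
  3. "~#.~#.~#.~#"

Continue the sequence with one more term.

s(k+1) = s(k)·.·s(k) — each term doubles the last with '.' between the halves.
Doubling ~#.~#.~#.~# with '.' between the halves:

~#.~#.~#.~#.~#.~#.~#.~#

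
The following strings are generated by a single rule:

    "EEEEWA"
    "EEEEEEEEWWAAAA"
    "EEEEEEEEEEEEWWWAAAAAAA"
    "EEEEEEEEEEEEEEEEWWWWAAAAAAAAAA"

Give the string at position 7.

The n-th term is 4n E's then n W's then 3n-2 A's (n = 1, 2, …).
For term 7, n = 7, so the run lengths are 28, 7, 19.

EEEEEEEEEEEEEEEEEEEEEEEEEEEEWWWWWWWAAAAAAAAAAAAAAAAAAA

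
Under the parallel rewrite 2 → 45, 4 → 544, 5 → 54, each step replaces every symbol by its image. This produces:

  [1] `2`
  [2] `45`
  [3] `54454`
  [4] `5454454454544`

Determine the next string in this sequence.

5454454544544545445445454454544544

Replace each of the 13 characters of 5454454454544 in place — 54 544 54 544 544 54 544 544 54 544 54 544 544 — and concatenate.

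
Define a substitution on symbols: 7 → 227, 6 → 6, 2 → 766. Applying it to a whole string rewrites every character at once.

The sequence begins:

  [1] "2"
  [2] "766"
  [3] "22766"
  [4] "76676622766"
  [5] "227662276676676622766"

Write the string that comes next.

7667662276676676622766227662276676676622766

Replace each of the 21 characters of 227662276676676622766 in place — 766 766 227 6 6 766 766 227 6 6 227 6 6 227 6 6 766 766 227 6 6 — and concatenate.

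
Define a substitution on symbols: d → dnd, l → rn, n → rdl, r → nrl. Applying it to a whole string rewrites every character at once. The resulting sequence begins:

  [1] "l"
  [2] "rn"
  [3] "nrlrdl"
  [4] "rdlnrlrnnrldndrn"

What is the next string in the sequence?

Applying the rule to each of the 16 symbols of rdlnrlrnnrldndrn gives the pieces nrl dnd rn rdl nrl rn nrl rdl rdl nrl rn dnd rdl dnd nrl rdl, which concatenate to the answer.

nrldndrnrdlnrlrnnrlrdlrdlnrlrndndrdldndnrlrdl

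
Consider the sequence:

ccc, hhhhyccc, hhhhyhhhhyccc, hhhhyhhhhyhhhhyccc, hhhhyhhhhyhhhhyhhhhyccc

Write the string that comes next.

Each term is the previous one with hhhhy prepended.
So the next term is hhhhy·hhhhyhhhhyhhhhyhhhhyccc.

hhhhyhhhhyhhhhyhhhhyhhhhyccc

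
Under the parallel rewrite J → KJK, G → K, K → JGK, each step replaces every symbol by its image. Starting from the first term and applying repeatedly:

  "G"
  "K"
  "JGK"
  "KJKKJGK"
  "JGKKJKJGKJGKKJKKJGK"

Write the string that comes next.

KJKKJGKJGKKJKJGKKJKKJGKKJKKJGKJGKKJKJGKJGKKJKKJGK

Applying the rule to each of the 19 symbols of JGKKJKJGKJGKKJKKJGK gives the pieces KJK K JGK JGK KJK JGK KJK K JGK KJK K JGK JGK KJK JGK JGK KJK K JGK, which concatenate to the answer.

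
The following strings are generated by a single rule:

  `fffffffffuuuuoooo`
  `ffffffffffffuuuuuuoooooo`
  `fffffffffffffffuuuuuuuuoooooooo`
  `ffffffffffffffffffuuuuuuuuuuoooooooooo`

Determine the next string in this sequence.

fffffffffffffffffffffuuuuuuuuuuuuoooooooooooo

The n-th term is 3n+3 f's then 2n u's then 2n o's, where the shown terms are n = 2, 3, 4, 5.
For the next term, n = 6, so the run lengths are 21, 12, 12.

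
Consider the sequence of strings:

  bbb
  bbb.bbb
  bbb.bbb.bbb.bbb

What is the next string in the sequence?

Each string is two copies of the previous one joined by '.'.
Doubling bbb.bbb.bbb.bbb with '.' between the halves:

bbb.bbb.bbb.bbb.bbb.bbb.bbb.bbb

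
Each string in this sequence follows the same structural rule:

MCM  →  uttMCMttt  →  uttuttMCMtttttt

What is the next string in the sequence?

Every step adds utt to the front and ttt to the end of the previous string.
So the next term is utt·uttuttMCMtttttt·ttt.

uttuttuttMCMttttttttt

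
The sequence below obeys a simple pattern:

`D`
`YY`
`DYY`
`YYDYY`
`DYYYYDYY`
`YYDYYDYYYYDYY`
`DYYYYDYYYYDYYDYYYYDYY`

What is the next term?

YYDYYDYYYYDYYDYYYYDYYYYDYYDYYYYDYY

This is a Fibonacci-style word recurrence s(k) = s(k−2)·s(k−1): e.g. D·YY = DYY.
So term 8 is YYDYYDYYYYDYY·DYYYYDYYYYDYYDYYYYDYY.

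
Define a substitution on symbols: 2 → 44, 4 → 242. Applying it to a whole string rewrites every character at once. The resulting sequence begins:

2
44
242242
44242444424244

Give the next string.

Replace each of the 14 characters of 44242444424244 in place — 242 242 44 242 44 242 242 242 242 44 242 44 242 242 — and concatenate.

24224244242442422422422424424244242242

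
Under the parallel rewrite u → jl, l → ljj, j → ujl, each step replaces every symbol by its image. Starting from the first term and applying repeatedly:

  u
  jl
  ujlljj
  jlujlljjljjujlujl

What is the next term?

ujlljjjlujlljjljjujlujlljjujlujljlujlljjjlujlljj

Applying the rule to each of the 17 symbols of jlujlljjljjujlujl gives the pieces ujl ljj jl ujl ljj ljj ujl ujl ljj ujl ujl jl ujl ljj jl ujl ljj, which concatenate to the answer.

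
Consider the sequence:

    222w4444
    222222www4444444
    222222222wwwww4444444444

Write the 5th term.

The n-th term is 3n 2's then 2n-1 w's then 3n+1 4's (n = 1, 2, …).
At n = 5 the blocks have lengths 15, 9, 16.

222222222222222wwwwwwwww4444444444444444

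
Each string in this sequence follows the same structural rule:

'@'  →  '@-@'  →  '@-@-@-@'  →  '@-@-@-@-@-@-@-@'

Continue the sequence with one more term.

Each string is two copies of the previous one joined by '-'.
Doubling @-@-@-@-@-@-@-@ with '-' between the halves:

@-@-@-@-@-@-@-@-@-@-@-@-@-@-@-@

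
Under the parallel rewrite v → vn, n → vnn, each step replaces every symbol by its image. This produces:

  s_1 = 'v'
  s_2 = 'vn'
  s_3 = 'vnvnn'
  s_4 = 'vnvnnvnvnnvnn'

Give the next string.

Replace each of the 13 characters of vnvnnvnvnnvnn in place — vn vnn vn vnn vnn vn vnn vn vnn vnn vn vnn vnn — and concatenate.

vnvnnvnvnnvnnvnvnnvnvnnvnnvnvnnvnn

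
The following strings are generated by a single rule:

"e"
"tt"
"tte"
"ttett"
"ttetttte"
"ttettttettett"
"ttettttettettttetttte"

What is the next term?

ttettttettettttettttettettttettett

This is a Fibonacci-style word recurrence s(k) = s(k−1)·s(k−2): e.g. tt·e = tte.
Continuing: ttettttettettttetttte · ttettttettett gives term 8.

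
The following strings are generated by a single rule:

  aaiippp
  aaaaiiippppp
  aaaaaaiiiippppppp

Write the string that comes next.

Term n consists of 2n a's, followed by n+1 i's, followed by 2n+1 p's (n = 1, 2, …).
At n = 4 the blocks have lengths 8, 5, 9.

aaaaaaaaiiiiippppppppp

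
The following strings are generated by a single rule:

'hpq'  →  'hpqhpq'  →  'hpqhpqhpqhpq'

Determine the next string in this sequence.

hpqhpqhpqhpqhpqhpqhpqhpq

Each string is two copies of the previous one concatenated.
So the next term is two copies of hpqhpqhpqhpq.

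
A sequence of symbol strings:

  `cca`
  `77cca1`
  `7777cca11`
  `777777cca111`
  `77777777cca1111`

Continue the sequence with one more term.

7777777777cca11111

Every step adds 77 to the front and 1 to the end of the previous string.
One more step from 77777777cca1111 gives the answer.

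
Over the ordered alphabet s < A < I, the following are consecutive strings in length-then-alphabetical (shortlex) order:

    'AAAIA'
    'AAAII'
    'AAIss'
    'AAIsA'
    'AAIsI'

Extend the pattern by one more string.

Treat AAIsI as a base-3 numeral over the given alphabet and add one, carrying through any trailing I's.

AAIAs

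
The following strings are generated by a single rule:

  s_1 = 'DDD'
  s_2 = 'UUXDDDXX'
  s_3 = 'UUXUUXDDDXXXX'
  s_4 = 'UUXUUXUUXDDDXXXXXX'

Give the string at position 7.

UUXUUXUUXUUXUUXUUXDDDXXXXXXXXXXXX

Each term wraps the previous one in UUX on the left and XX on the right.
From UUXUUXUUXDDDXXXXXX, 3 further steps: UUXUUXUUXDDDXXXXXX → UUXUUXUUXUUXDDDXXXXXXXX → UUXUUXUUXUUXUUXDDDXXXXXXXXXX → (answer).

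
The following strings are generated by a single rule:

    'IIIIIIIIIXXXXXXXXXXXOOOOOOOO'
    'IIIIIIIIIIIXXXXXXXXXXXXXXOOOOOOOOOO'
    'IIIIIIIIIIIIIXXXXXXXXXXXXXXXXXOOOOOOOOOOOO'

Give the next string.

IIIIIIIIIIIIIIIXXXXXXXXXXXXXXXXXXXXOOOOOOOOOOOOOO

Each string has the form I^{2n+3} X^{3n+2} O^{2n+2}, where the shown terms are n = 3, 4, 5.
At n = 6 the blocks have lengths 15, 20, 14.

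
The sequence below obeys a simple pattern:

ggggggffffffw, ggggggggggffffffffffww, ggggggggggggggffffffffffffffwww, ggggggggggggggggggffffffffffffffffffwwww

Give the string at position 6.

Each string has the form g^{4n+2} f^{4n+2} w^{n} (n = 1, 2, …).
Setting n = 6 gives 26, 26, 6 characters in each block.

ggggggggggggggggggggggggggffffffffffffffffffffffffffwwwwww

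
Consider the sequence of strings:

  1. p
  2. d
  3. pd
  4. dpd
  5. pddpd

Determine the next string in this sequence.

dpdpddpd

Each term (from the third on) is the two preceding terms concatenated in order: term 3 = p·d = pd.
The next term joins dpd and pddpd.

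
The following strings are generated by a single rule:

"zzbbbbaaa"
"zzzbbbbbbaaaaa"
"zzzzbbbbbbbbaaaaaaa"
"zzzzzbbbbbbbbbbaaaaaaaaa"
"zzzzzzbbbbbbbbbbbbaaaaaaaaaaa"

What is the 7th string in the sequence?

The n-th term is n+1 z's then 2n+2 b's then 2n+1 a's (n = 1, 2, …).
At n = 7 the blocks have lengths 8, 16, 15.

zzzzzzzzbbbbbbbbbbbbbbbbaaaaaaaaaaaaaaa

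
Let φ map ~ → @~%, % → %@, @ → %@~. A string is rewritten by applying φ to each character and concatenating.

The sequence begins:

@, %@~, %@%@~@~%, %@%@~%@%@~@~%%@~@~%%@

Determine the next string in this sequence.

%@%@~%@%@~@~%%@%@~%@%@~@~%%@~@~%%@%@%@~@~%%@~@~%%@%@%@~

φ(%@%@~%@%@~@~%%@~@~%%@) expands symbol-by-symbol to %@ %@~ %@ %@~ @~% %@ %@~ %@ %@~ @~% %@~ @~% %@ %@ %@~ @~% %@~ @~% %@ %@ %@~; joining the 21 pieces gives the next term.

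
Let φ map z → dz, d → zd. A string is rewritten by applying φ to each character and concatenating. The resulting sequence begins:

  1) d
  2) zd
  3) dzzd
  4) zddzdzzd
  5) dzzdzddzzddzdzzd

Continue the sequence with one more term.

Rewriting the 16 symbols of dzzdzddzzddzdzzd one by one yields zd dz dz zd dz zd zd dz dz zd zd dz zd dz dz zd; concatenated:

zddzdzzddzzdzddzdzzdzddzzddzdzzd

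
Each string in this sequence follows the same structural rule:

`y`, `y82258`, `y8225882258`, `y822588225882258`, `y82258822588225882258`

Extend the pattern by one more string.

y8225882258822588225882258

Each term is the previous one with 82258 appended.
So the next term is y82258822588225882258·82258.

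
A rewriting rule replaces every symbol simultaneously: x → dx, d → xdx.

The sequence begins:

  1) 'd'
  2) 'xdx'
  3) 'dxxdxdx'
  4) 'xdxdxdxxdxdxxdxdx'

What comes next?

Rewriting the 17 symbols of xdxdxdxxdxdxxdxdx one by one yields dx xdx dx xdx dx xdx dx dx xdx dx xdx dx dx xdx dx xdx dx; concatenated:

dxxdxdxxdxdxxdxdxdxxdxdxxdxdxdxxdxdxxdxdx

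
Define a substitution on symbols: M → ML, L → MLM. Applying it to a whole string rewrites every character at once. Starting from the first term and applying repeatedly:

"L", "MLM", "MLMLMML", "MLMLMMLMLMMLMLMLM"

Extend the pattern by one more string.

MLMLMMLMLMMLMLMLMMLMLMMLMLMLMMLMLMMLMLMML

φ(MLMLMMLMLMMLMLMLM) expands symbol-by-symbol to ML MLM ML MLM ML ML MLM ML MLM ML ML MLM ML MLM ML MLM ML; joining the 17 pieces gives the next term.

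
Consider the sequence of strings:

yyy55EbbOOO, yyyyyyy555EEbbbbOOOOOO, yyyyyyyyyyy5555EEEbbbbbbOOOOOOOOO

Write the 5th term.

yyyyyyyyyyyyyyyyyyy555555EEEEEbbbbbbbbbbOOOOOOOOOOOOOOO

Reading off run lengths: y runs 3, 7, 11; 5 runs 2, 3, 4; E runs 1, 2, 3; b runs 2, 4, 6; O runs 3, 6, 9 — each is linear in n (n = 1, 2, …).
At n = 5 the blocks have lengths 19, 6, 5, 10, 15.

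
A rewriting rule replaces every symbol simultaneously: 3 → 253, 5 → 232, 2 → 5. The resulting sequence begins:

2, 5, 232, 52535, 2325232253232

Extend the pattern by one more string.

5253523252535523225352535

φ(2325232253232) expands symbol-by-symbol to 5 253 5 232 5 253 5 5 232 253 5 253 5; joining the 13 pieces gives the next term.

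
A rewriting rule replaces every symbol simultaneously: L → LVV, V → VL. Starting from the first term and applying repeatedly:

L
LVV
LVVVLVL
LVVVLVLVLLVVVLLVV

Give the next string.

LVVVLVLVLLVVVLLVVVLLVVLVVVLVLVLLVVLVVVLVL

Applying the rule to each of the 17 symbols of LVVVLVLVLLVVVLLVV gives the pieces LVV VL VL VL LVV VL LVV VL LVV LVV VL VL VL LVV LVV VL VL, which concatenate to the answer.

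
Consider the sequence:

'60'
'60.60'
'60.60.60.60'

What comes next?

Every step duplicates the string with '.' between the halves.
Doubling 60.60.60.60 with '.' between the halves:

60.60.60.60.60.60.60.60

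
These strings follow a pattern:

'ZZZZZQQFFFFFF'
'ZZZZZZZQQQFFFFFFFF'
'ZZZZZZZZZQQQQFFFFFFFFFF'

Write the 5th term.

ZZZZZZZZZZZZZQQQQQQFFFFFFFFFFFFFF

Term n consists of 2n+1 Z's, followed by n Q's, followed by 2n+2 F's, where the shown terms are n = 2, 3, 4.
At n = 6 the blocks have lengths 13, 6, 14.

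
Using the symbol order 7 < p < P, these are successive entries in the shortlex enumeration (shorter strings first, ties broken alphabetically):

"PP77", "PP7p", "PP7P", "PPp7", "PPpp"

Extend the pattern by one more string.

Find the rightmost character of PPpp below P, bump it to the next letter, and reset everything to its right to 7.

PPpP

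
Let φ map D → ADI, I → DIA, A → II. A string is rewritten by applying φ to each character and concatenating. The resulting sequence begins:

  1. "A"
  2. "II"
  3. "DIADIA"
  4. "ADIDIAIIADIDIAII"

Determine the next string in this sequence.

Replace each of the 16 characters of ADIDIAIIADIDIAII in place — II ADI DIA ADI DIA II DIA DIA II ADI DIA ADI DIA II DIA DIA — and concatenate.

IIADIDIAADIDIAIIDIADIAIIADIDIAADIDIAIIDIADIA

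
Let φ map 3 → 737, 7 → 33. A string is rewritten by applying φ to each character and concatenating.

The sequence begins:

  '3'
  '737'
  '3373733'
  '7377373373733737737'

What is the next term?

φ(7377373373733737737) expands symbol-by-symbol to 33 737 33 33 737 33 737 737 33 737 33 737 737 33 737 33 33 737 33; joining the 19 pieces gives the next term.

33737333373733737737337373373773733737333373733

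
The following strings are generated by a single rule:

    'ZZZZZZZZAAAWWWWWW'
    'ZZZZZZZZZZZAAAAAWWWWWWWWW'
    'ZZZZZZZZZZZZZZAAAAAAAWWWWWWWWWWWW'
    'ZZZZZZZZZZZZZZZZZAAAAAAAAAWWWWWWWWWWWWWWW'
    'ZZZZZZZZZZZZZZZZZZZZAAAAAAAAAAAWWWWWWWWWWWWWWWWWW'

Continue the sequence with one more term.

Each string has the form Z^{3n+2} A^{2n-1} W^{3n}, where the shown terms are n = 2, 3, 4, 5, 6.
Setting n = 7 gives 23, 13, 21 characters in each block.

ZZZZZZZZZZZZZZZZZZZZZZZAAAAAAAAAAAAAWWWWWWWWWWWWWWWWWWWWW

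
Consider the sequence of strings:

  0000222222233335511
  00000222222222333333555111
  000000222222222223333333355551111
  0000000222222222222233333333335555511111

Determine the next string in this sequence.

Reading off run lengths: 0 runs 4, 5, 6, 7; 2 runs 7, 9, 11, 13; 3 runs 4, 6, 8, 10; 5 runs 2, 3, 4, 5; 1 runs 2, 3, 4, 5 — each is linear in n, where the shown terms are n = 2, 3, 4, 5.
For the next term, n = 6, so the run lengths are 8, 15, 12, 6, 6.

00000000222222222222222333333333333555555111111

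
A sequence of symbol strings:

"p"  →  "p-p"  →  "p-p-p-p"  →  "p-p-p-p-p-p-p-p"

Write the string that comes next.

s(k+1) = s(k)·-·s(k) — each term doubles the last with '-' between the halves.
One more doubling of p-p-p-p-p-p-p-p gives the answer.

p-p-p-p-p-p-p-p-p-p-p-p-p-p-p-p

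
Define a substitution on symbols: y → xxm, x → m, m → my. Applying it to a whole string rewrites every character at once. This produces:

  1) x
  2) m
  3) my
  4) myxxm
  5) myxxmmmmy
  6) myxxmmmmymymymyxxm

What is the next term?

myxxmmmmymymymyxxmmyxxmmyxxmmyxxmmmmy

φ(myxxmmmmymymymyxxm) expands symbol-by-symbol to my xxm m m my my my my xxm my xxm my xxm my xxm m m my; joining the 18 pieces gives the next term.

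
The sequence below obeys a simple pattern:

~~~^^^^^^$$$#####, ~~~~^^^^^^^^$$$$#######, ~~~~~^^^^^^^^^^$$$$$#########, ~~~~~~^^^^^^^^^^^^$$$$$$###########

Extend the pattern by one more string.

Each string has the form ~^{n+1} ^^{2n+2} $^{n+1} #^{2n+1}, where the shown terms are n = 2, 3, 4, 5.
For the next term, n = 6, so the run lengths are 7, 14, 7, 13.

~~~~~~~^^^^^^^^^^^^^^$$$$$$$#############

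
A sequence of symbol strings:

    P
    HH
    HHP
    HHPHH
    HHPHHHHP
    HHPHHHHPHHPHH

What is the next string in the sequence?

Each term (from the third on) is the previous term followed by the one before it: term 3 = HH·P = HHP.
The next term joins HHPHHHHPHHPHH and HHPHHHHP.

HHPHHHHPHHPHHHHPHHHHP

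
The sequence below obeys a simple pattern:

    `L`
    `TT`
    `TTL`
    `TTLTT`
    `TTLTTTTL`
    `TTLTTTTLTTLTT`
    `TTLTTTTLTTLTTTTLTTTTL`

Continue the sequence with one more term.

TTLTTTTLTTLTTTTLTTTTLTTLTTTTLTTLTT

This is a Fibonacci-style word recurrence s(k) = s(k−1)·s(k−2): e.g. TT·L = TTL.
The next term joins TTLTTTTLTTLTTTTLTTTTL and TTLTTTTLTTLTT.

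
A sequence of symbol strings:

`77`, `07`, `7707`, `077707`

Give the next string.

7707077707

Each term (from the third on) is the two preceding terms concatenated in order: term 3 = 77·07 = 7707.
So term 5 is 7707·077707.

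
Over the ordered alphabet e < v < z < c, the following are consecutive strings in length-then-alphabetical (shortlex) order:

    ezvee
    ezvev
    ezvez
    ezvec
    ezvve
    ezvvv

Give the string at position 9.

ezvze

Advancing 3 positions from ezvvv through ezvvv → ezvvz → ezvvc reaches term 9.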